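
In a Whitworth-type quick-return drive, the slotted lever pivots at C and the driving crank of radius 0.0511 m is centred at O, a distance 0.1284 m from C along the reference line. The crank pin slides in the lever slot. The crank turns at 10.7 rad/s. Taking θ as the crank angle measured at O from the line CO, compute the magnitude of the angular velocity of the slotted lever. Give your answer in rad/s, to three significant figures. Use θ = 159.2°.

5.52

ω = 10.7 rad/s
Crank pin A relative to C: A = (d + r cosθ, r sinθ); lever angle φ = atan2(r sinθ, d + r cosθ).
Differentiating tanφ: φ̇ = rω(d cosθ + r)/(d² + r² + 2dr cosθ).
d² + r² + 2dr cosθ = |CA|² = 0.00683054 m²;  d cosθ + r = -0.068932 m.
|ω_lever| = |0.0511·10.7·-0.068932| / 0.00683054 = 5.5178 rad/s.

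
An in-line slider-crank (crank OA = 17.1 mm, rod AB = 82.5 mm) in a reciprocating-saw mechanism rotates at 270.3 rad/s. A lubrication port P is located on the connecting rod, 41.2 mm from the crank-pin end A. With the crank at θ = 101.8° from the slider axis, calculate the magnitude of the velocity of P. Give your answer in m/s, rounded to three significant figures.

ω = 270.3 rad/s.  Crank-pin speed |V_A| = rω = 4.6221 m/s, perpendicular to OA.
Rod angle: sinφ = −(r/L) sinθ ⇒ φ = -11.706°; ω_rod = −rω cosθ/√(L²−r²sin²θ) = +11.7 rad/s.
V_P = V_A + ω_rod × AP, with AP = 0.0412 m along the rod.
Components: V_Px = −rω sinθ − a·ω_rod·sinφ = -4.4266 m/s;  V_Py = rω cosθ + a·ω_rod·cosφ = -0.47318 m/s.
|V_P| = √(V_Px² + V_Py²) = 4.4519 m/s.

4.45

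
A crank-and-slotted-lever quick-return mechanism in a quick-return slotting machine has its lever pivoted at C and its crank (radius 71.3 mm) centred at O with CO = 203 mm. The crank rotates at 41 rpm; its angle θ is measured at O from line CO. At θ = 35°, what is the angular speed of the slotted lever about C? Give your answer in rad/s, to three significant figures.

1.04

ω = 4.294 rad/s (from 41 rpm).
Crank pin A relative to C: A = (d + r cosθ, r sinθ); lever angle φ = atan2(r sinθ, d + r cosθ).
Differentiating tanφ: φ̇ = rω(d cosθ + r)/(d² + r² + 2dr cosθ).
d² + r² + 2dr cosθ = |CA|² = 0.0700053 m²;  d cosθ + r = +0.23759 m.
|ω_lever| = |0.0713·4.294·+0.23759| / 0.0700053 = 1.039 rad/s.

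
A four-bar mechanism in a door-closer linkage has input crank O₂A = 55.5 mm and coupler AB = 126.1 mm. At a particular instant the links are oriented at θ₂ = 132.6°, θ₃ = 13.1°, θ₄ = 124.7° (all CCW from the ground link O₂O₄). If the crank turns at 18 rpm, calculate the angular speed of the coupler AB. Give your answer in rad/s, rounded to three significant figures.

0.123

ω₂ = 1.885 rad/s (from 18 rpm).
Differentiating the loop-closure r₂e^{iθ₂}+r₃e^{iθ₃}=r₁+r₄e^{iθ₄} gives r₂ω₂e^{iθ₂}+r₃ω₃e^{iθ₃}=r₄ω₄e^{iθ₄}.
Eliminating the other unknown: ω₃ = r₂ω₂ sin(θ₄−θ₂) / [r₃ sin(θ₃−θ₄)].
Numerator sine = -0.13744; denominator sine = -0.92978.
Result = 0.0555·1.885·(-0.13744) / (0.1261·(-0.92978)) = +0.12264 rad/s; magnitude 0.12264 rad/s.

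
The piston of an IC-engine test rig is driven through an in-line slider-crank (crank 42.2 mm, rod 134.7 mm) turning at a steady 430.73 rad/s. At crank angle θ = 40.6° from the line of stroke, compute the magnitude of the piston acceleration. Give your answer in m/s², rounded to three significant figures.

ω = 430.7 rad/s
x(θ) = r cosθ + √(L² − r² sin²θ); with ω constant, a = ω²·d²x/dθ².
d²x/dθ² = −r cosθ − r²(cos2θ)/√u − r⁴ sin²2θ/(4u^{3/2}),  u = L² − r² sin²θ = 0.0173899 m².
Substituting r = 0.0422 m, L = 0.1347 m, θ = 40.6°: d²x/dθ² = -0.034445 m.
a = ω²·d²x/dθ² = (430.7)²·(-0.034445) = -6390.5 m/s²;  |a| = 6390.5 m/s².

6390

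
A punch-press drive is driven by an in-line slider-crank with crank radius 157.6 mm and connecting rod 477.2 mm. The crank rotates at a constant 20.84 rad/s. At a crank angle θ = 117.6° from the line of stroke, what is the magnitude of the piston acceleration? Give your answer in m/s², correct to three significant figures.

44.7

ω = 20.84 rad/s
x(θ) = r cosθ + √(L² − r² sin²θ); with ω constant, a = ω²·d²x/dθ².
d²x/dθ² = −r cosθ − r²(cos2θ)/√u − r⁴ sin²2θ/(4u^{3/2}),  u = L² − r² sin²θ = 0.208213 m².
Substituting r = 0.1576 m, L = 0.4772 m, θ = 117.6°: d²x/dθ² = +0.10299 m.
a = ω²·d²x/dθ² = (20.84)²·(+0.10299) = +44.727 m/s²;  |a| = 44.727 m/s².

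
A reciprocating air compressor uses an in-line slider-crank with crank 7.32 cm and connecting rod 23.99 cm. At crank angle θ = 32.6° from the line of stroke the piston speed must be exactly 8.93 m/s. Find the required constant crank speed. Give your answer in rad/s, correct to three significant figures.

For an in-line slider-crank, |v_piston| = rω|sinθ|·[1 + r cosθ/√(L² − r² sin²θ)].
With r = 0.0732 m, L = 0.2399 m, θ = 32.6°: the bracketed kinematic factor |dx/dθ| = 0.049716 m.
ω = v/|dx/dθ| = 8.93/0.049716 = 179.62 rad/s.

180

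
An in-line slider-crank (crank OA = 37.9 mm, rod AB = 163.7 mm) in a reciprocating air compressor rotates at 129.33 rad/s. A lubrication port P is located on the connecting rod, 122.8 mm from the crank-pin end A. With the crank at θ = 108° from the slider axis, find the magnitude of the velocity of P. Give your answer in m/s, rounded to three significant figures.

ω = 129.3 rad/s.  Crank-pin speed |V_A| = rω = 4.9016 m/s, perpendicular to OA.
Rod angle: sinφ = −(r/L) sinθ ⇒ φ = -12.720°; ω_rod = −rω cosθ/√(L²−r²sin²θ) = +9.4856 rad/s.
V_P = V_A + ω_rod × AP, with AP = 0.1228 m along the rod.
Components: V_Px = −rω sinθ − a·ω_rod·sinφ = -4.4052 m/s;  V_Py = rω cosθ + a·ω_rod·cosφ = -0.37844 m/s.
|V_P| = √(V_Px² + V_Py²) = 4.4214 m/s.

4.42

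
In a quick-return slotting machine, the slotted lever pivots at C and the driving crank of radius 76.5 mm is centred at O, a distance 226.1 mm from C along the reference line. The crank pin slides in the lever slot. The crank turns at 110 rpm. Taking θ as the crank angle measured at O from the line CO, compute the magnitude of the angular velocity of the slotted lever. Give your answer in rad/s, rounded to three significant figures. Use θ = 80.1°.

ω = 11.52 rad/s (from 110 rpm).
Crank pin A relative to C: A = (d + r cosθ, r sinθ); lever angle φ = atan2(r sinθ, d + r cosθ).
Differentiating tanφ: φ̇ = rω(d cosθ + r)/(d² + r² + 2dr cosθ).
d² + r² + 2dr cosθ = |CA|² = 0.0629211 m²;  d cosθ + r = +0.11537 m.
|ω_lever| = |0.0765·11.52·+0.11537| / 0.0629211 = 1.6158 rad/s.

1.62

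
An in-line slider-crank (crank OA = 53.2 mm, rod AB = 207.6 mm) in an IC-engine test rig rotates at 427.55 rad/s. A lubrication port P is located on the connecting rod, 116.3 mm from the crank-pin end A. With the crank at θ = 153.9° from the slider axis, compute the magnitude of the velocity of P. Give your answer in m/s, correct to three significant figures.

12.5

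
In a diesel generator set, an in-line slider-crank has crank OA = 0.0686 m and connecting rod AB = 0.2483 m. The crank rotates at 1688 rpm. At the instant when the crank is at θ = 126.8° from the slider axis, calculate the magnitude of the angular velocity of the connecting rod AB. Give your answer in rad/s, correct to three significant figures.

30.0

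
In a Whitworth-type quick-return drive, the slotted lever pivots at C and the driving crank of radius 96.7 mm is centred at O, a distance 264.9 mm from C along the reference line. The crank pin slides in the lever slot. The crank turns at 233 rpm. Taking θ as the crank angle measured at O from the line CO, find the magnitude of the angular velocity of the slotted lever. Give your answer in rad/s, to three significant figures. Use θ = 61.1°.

ω = 24.4 rad/s (from 233 rpm).
Crank pin A relative to C: A = (d + r cosθ, r sinθ); lever angle φ = atan2(r sinθ, d + r cosθ).
Differentiating tanφ: φ̇ = rω(d cosθ + r)/(d² + r² + 2dr cosθ).
d² + r² + 2dr cosθ = |CA|² = 0.104282 m²;  d cosθ + r = +0.22472 m.
|ω_lever| = |0.0967·24.4·+0.22472| / 0.104282 = 5.0845 rad/s.

5.08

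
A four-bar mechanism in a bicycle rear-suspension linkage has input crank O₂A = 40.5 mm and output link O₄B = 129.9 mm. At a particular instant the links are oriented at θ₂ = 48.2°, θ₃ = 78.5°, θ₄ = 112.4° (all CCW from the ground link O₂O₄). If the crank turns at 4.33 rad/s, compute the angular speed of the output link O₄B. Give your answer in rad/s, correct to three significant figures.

ω₂ = 4.33 rad/s
Differentiating the loop-closure r₂e^{iθ₂}+r₃e^{iθ₃}=r₁+r₄e^{iθ₄} gives r₂ω₂e^{iθ₂}+r₃ω₃e^{iθ₃}=r₄ω₄e^{iθ₄}.
Eliminating the other unknown: ω₄ = r₂ω₂ sin(θ₂−θ₃) / [r₄ sin(θ₄−θ₃)].
Numerator sine = -0.50453; denominator sine = +0.55775.
Result = 0.0405·4.33·(-0.50453) / (0.1299·(+0.55775)) = -1.2212 rad/s; magnitude 1.2212 rad/s.

1.22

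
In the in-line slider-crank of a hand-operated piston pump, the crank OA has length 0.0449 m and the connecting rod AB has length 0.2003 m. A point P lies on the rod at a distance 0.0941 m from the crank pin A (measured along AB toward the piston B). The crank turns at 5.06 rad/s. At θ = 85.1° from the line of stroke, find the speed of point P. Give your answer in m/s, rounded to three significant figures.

0.229

ω = 5.06 rad/s.  Crank-pin speed |V_A| = rω = 0.22719 m/s, perpendicular to OA.
Rod angle: sinφ = −(r/L) sinθ ⇒ φ = -12.906°; ω_rod = −rω cosθ/√(L²−r²sin²θ) = -0.099397 rad/s.
V_P = V_A + ω_rod × AP, with AP = 0.0941 m along the rod.
Components: V_Px = −rω sinθ − a·ω_rod·sinφ = -0.22845 m/s;  V_Py = rω cosθ + a·ω_rod·cosφ = +0.010289 m/s.
|V_P| = √(V_Px² + V_Py²) = 0.22868 m/s.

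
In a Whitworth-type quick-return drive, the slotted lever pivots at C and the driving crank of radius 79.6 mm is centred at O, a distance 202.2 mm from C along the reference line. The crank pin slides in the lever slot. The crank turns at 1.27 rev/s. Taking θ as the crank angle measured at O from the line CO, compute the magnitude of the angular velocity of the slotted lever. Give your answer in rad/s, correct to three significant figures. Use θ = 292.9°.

ω = 7.98 rad/s (from 1.27 rev/s).
Crank pin A relative to C: A = (d + r cosθ, r sinθ); lever angle φ = atan2(r sinθ, d + r cosθ).
Differentiating tanφ: φ̇ = rω(d cosθ + r)/(d² + r² + 2dr cosθ).
d² + r² + 2dr cosθ = |CA|² = 0.059747 m²;  d cosθ + r = +0.15828 m.
|ω_lever| = |0.0796·7.98·+0.15828| / 0.059747 = 1.6827 rad/s.

1.68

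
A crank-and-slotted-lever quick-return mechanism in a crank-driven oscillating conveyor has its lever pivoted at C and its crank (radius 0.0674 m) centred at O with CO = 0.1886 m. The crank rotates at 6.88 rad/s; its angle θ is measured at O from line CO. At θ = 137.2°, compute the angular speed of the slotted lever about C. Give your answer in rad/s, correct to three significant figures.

1.53

ω = 6.88 rad/s
Crank pin A relative to C: A = (d + r cosθ, r sinθ); lever angle φ = atan2(r sinθ, d + r cosθ).
Differentiating tanφ: φ̇ = rω(d cosθ + r)/(d² + r² + 2dr cosθ).
d² + r² + 2dr cosθ = |CA|² = 0.0214589 m²;  d cosθ + r = -0.070981 m.
|ω_lever| = |0.0674·6.88·-0.070981| / 0.0214589 = 1.5339 rad/s.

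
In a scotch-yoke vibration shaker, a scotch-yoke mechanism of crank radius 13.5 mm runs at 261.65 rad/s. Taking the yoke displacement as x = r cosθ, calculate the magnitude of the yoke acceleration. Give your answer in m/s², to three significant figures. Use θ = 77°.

208

ω = 261.6 rad/s
x = r cosθ ⇒ ẍ = −rω² cosθ (ω constant).
|a| = rω²|cosθ| = 0.0135·(261.6)²·|cos 77°| = 207.9 m/s².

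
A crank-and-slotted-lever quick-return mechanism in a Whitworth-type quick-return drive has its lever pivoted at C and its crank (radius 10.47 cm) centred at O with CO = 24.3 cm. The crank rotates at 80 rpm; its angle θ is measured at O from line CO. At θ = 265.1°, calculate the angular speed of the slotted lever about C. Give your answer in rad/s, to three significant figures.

1.12

ω = 8.378 rad/s (from 80 rpm).
Crank pin A relative to C: A = (d + r cosθ, r sinθ); lever angle φ = atan2(r sinθ, d + r cosθ).
Differentiating tanφ: φ̇ = rω(d cosθ + r)/(d² + r² + 2dr cosθ).
d² + r² + 2dr cosθ = |CA|² = 0.0656647 m²;  d cosθ + r = +0.083944 m.
|ω_lever| = |0.1047·8.378·+0.083944| / 0.0656647 = 1.1213 rad/s.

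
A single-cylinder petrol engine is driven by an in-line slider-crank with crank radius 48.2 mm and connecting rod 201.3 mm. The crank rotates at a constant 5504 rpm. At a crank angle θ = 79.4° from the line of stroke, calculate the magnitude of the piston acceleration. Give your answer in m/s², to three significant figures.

ω = 2π·5504/60 = 576.4 rad/s
x(θ) = r cosθ + √(L² − r² sin²θ); with ω constant, a = ω²·d²x/dθ².
d²x/dθ² = −r cosθ − r²(cos2θ)/√u − r⁴ sin²2θ/(4u^{3/2}),  u = L² − r² sin²θ = 0.0382771 m².
Substituting r = 0.0482 m, L = 0.2013 m, θ = 79.4°: d²x/dθ² = +0.0021811 m.
a = ω²·d²x/dθ² = (576.4)²·(+0.0021811) = +724.59 m/s²;  |a| = 724.59 m/s².

725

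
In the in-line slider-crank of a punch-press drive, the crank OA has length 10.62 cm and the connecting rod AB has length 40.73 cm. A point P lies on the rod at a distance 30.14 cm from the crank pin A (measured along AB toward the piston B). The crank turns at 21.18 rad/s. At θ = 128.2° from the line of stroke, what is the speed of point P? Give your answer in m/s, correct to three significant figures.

1.59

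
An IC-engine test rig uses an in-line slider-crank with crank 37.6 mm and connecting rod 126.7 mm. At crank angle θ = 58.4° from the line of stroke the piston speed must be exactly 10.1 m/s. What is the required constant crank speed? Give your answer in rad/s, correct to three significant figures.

For an in-line slider-crank, |v_piston| = rω|sinθ|·[1 + r cosθ/√(L² − r² sin²θ)].
With r = 0.0376 m, L = 0.1267 m, θ = 58.4°: the bracketed kinematic factor |dx/dθ| = 0.037172 m.
ω = v/|dx/dθ| = 10.1/0.037172 = 271.71 rad/s.

272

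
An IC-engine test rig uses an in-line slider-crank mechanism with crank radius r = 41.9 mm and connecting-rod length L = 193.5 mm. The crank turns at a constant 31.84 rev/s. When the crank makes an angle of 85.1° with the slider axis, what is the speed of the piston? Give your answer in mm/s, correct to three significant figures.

ω = 2π·31.8 = 200.1 rad/s
For an in-line slider-crank, x = r cosθ + √(L² − r² sin²θ), so v = −rω sinθ·[1 + r cosθ/√(L² − r² sin²θ)].
With r = 0.0419 m, L = 0.1935 m, θ = 85.1°: √(L² − r² sin²θ) = 0.18894 m.
v = −0.0419·200.1·0.99635·[1 + 0.0419·0.08542/0.18894] = -8.5099 m/s.
|v| = 8.5099 m/s = 8509.9 mm/s.

8510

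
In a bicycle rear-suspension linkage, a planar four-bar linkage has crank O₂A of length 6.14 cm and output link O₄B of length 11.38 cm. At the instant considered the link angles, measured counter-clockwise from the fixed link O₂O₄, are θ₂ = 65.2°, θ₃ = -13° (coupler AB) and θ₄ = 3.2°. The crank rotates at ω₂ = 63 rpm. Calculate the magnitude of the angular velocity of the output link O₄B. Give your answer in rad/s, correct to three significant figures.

ω₂ = 6.597 rad/s (from 63 rpm).
Differentiating the loop-closure r₂e^{iθ₂}+r₃e^{iθ₃}=r₁+r₄e^{iθ₄} gives r₂ω₂e^{iθ₂}+r₃ω₃e^{iθ₃}=r₄ω₄e^{iθ₄}.
Eliminating the other unknown: ω₄ = r₂ω₂ sin(θ₂−θ₃) / [r₄ sin(θ₄−θ₃)].
Numerator sine = +0.97887; denominator sine = +0.27899.
Result = 0.0614·6.597·(+0.97887) / (0.1138·(+0.27899)) = +12.489 rad/s; magnitude 12.489 rad/s.

12.5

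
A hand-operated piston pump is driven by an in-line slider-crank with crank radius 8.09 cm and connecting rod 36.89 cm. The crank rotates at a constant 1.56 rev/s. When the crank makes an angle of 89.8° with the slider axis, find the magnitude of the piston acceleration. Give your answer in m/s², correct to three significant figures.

ω = 2π·1.56 = 9.802 rad/s
x(θ) = r cosθ + √(L² − r² sin²θ); with ω constant, a = ω²·d²x/dθ².
d²x/dθ² = −r cosθ − r²(cos2θ)/√u − r⁴ sin²2θ/(4u^{3/2}),  u = L² − r² sin²θ = 0.129542 m².
Substituting r = 0.0809 m, L = 0.3689 m, θ = 89.8°: d²x/dθ² = +0.017901 m.
a = ω²·d²x/dθ² = (9.802)²·(+0.017901) = +1.7199 m/s²;  |a| = 1.7199 m/s².

1.72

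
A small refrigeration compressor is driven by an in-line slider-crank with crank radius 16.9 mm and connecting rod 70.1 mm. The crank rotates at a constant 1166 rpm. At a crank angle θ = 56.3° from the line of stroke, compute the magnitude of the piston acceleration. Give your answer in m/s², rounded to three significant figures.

117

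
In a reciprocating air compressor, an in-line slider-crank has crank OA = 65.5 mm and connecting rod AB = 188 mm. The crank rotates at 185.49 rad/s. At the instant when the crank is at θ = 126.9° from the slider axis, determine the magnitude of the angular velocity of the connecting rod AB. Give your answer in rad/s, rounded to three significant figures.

ω = 185.5 rad/s
The rod makes angle φ with the slider axis where L sinφ = r sinθ; differentiating, L cosφ·φ̇ = r ω cosθ.
L cosφ = √(L² − r² sin²θ) = 0.18056 m.
|ω_rod| = r ω |cosθ| / √(L² − r² sin²θ) = 0.0655·185.5·0.60042/0.18056 = 40.402 rad/s.

40.4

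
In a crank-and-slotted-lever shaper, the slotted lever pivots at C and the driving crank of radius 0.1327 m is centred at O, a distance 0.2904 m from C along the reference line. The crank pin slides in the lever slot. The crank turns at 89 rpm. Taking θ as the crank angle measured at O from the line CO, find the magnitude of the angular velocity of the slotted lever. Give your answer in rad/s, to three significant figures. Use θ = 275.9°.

ω = 9.32 rad/s (from 89 rpm).
Crank pin A relative to C: A = (d + r cosθ, r sinθ); lever angle φ = atan2(r sinθ, d + r cosθ).
Differentiating tanφ: φ̇ = rω(d cosθ + r)/(d² + r² + 2dr cosθ).
d² + r² + 2dr cosθ = |CA|² = 0.109864 m²;  d cosθ + r = +0.16255 m.
|ω_lever| = |0.1327·9.32·+0.16255| / 0.109864 = 1.8299 rad/s.

1.83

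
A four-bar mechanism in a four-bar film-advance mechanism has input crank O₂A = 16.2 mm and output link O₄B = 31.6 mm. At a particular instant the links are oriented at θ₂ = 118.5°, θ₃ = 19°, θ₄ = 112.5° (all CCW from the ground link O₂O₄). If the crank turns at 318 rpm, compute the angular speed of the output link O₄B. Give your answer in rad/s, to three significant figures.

16.9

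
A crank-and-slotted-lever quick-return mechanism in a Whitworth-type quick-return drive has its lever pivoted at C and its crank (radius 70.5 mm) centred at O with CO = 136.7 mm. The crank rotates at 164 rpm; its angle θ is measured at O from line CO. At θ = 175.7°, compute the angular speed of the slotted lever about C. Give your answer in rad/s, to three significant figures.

ω = 17.17 rad/s (from 164 rpm).
Crank pin A relative to C: A = (d + r cosθ, r sinθ); lever angle φ = atan2(r sinθ, d + r cosθ).
Differentiating tanφ: φ̇ = rω(d cosθ + r)/(d² + r² + 2dr cosθ).
d² + r² + 2dr cosθ = |CA|² = 0.0044367 m²;  d cosθ + r = -0.065815 m.
|ω_lever| = |0.0705·17.17·-0.065815| / 0.0044367 = 17.961 rad/s.

18.0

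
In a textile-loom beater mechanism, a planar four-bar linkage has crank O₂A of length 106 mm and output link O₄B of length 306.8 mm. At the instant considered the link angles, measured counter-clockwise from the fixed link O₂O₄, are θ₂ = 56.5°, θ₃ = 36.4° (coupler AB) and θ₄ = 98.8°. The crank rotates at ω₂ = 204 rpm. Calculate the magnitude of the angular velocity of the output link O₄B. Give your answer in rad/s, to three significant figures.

2.86

ω₂ = 21.36 rad/s (from 204 rpm).
Differentiating the loop-closure r₂e^{iθ₂}+r₃e^{iθ₃}=r₁+r₄e^{iθ₄} gives r₂ω₂e^{iθ₂}+r₃ω₃e^{iθ₃}=r₄ω₄e^{iθ₄}.
Eliminating the other unknown: ω₄ = r₂ω₂ sin(θ₂−θ₃) / [r₄ sin(θ₄−θ₃)].
Numerator sine = +0.34366; denominator sine = +0.88620.
Result = 0.106·21.36·(+0.34366) / (0.3068·(+0.88620)) = +2.8622 rad/s; magnitude 2.8622 rad/s.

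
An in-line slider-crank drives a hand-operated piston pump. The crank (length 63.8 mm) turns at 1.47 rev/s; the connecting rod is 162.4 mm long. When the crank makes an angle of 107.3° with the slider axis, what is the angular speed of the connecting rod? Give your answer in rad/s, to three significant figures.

1.16

ω = 9.236 rad/s (converted from 1.47 rev/s).
The rod makes angle φ with the slider axis where L sinφ = r sinθ; differentiating, L cosφ·φ̇ = r ω cosθ.
L cosφ = √(L² − r² sin²θ) = 0.15054 m.
|ω_rod| = r ω |cosθ| / √(L² − r² sin²θ) = 0.0638·9.236·0.29737/0.15054 = 1.164 rad/s.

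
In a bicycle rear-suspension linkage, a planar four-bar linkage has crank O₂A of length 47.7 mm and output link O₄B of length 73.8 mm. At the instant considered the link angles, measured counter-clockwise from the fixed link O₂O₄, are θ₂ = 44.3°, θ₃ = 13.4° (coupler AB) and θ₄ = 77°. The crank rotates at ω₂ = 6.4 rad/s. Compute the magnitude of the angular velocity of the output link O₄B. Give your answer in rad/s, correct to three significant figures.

ω₂ = 6.4 rad/s
Differentiating the loop-closure r₂e^{iθ₂}+r₃e^{iθ₃}=r₁+r₄e^{iθ₄} gives r₂ω₂e^{iθ₂}+r₃ω₃e^{iθ₃}=r₄ω₄e^{iθ₄}.
Eliminating the other unknown: ω₄ = r₂ω₂ sin(θ₂−θ₃) / [r₄ sin(θ₄−θ₃)].
Numerator sine = +0.51354; denominator sine = +0.89571.
Result = 0.0477·6.4·(+0.51354) / (0.0738·(+0.89571)) = +2.3716 rad/s; magnitude 2.3716 rad/s.

2.37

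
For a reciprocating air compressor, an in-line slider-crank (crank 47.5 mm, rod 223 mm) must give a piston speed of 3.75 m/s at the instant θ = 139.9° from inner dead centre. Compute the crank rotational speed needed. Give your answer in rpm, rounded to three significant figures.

1400

For an in-line slider-crank, |v_piston| = rω|sinθ|·[1 + r cosθ/√(L² − r² sin²θ)].
With r = 0.0475 m, L = 0.223 m, θ = 139.9°: the bracketed kinematic factor |dx/dθ| = 0.025563 m.
ω = v/|dx/dθ| = 3.75/0.025563 = 146.7 rad/s.
N = 60ω/(2π) = 1400.8 rpm.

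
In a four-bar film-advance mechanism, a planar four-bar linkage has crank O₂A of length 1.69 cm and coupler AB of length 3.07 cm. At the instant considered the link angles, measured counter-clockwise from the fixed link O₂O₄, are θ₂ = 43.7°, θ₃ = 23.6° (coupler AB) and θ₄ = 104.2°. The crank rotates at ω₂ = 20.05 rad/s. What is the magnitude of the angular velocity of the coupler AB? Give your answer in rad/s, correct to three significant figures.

ω₂ = 20.05 rad/s
Differentiating the loop-closure r₂e^{iθ₂}+r₃e^{iθ₃}=r₁+r₄e^{iθ₄} gives r₂ω₂e^{iθ₂}+r₃ω₃e^{iθ₃}=r₄ω₄e^{iθ₄}.
Eliminating the other unknown: ω₃ = r₂ω₂ sin(θ₄−θ₂) / [r₃ sin(θ₃−θ₄)].
Numerator sine = +0.87036; denominator sine = -0.98657.
Result = 0.0169·20.05·(+0.87036) / (0.0307·(-0.98657)) = -9.7371 rad/s; magnitude 9.7371 rad/s.

9.74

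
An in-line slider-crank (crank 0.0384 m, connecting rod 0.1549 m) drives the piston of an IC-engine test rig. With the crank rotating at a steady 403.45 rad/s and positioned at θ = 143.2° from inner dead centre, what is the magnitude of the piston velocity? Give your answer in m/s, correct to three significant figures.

ω = 403.4 rad/s
For an in-line slider-crank, x = r cosθ + √(L² − r² sin²θ), so v = −rω sinθ·[1 + r cosθ/√(L² − r² sin²θ)].
With r = 0.0384 m, L = 0.1549 m, θ = 143.2°: √(L² − r² sin²θ) = 0.15318 m.
v = −0.0384·403.4·0.59902·[1 + 0.0384·-0.80073/0.15318] = -7.4175 m/s.
|v| = 7.4175 m/s.

7.42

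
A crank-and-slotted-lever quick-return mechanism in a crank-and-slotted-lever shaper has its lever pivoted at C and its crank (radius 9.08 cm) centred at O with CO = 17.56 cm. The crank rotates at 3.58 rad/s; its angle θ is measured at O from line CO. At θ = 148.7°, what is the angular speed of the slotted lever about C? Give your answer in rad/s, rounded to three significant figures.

1.63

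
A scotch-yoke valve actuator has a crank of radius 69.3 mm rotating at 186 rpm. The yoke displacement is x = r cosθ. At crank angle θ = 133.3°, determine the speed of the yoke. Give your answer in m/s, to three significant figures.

ω = 19.48 rad/s (from 186 rpm).
x = r cosθ ⇒ ẋ = −rω sinθ.
|v| = rω|sinθ| = 0.0693·19.48·|sin 133.3°| = 0.98236 m/s.

0.982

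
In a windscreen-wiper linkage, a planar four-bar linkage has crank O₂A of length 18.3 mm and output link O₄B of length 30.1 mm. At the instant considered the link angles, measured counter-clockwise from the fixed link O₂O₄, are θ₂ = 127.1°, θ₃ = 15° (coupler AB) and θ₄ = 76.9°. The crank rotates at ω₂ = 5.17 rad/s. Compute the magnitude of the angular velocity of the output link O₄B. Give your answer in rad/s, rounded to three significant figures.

ω₂ = 5.17 rad/s
Differentiating the loop-closure r₂e^{iθ₂}+r₃e^{iθ₃}=r₁+r₄e^{iθ₄} gives r₂ω₂e^{iθ₂}+r₃ω₃e^{iθ₃}=r₄ω₄e^{iθ₄}.
Eliminating the other unknown: ω₄ = r₂ω₂ sin(θ₂−θ₃) / [r₄ sin(θ₄−θ₃)].
Numerator sine = +0.92653; denominator sine = +0.88213.
Result = 0.0183·5.17·(+0.92653) / (0.0301·(+0.88213)) = +3.3014 rad/s; magnitude 3.3014 rad/s.

3.30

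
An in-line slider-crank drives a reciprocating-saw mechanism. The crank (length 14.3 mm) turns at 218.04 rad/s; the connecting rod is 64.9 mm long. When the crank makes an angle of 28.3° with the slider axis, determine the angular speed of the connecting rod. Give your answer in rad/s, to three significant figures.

42.5

ω = 218 rad/s
The rod makes angle φ with the slider axis where L sinφ = r sinθ; differentiating, L cosφ·φ̇ = r ω cosθ.
L cosφ = √(L² − r² sin²θ) = 0.064545 m.
|ω_rod| = r ω |cosθ| / √(L² − r² sin²θ) = 0.0143·218·0.88048/0.064545 = 42.533 rad/s.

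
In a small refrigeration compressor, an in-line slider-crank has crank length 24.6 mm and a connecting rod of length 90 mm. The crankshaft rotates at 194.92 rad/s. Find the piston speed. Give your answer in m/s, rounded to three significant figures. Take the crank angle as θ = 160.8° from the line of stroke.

ω = 194.9 rad/s
For an in-line slider-crank, x = r cosθ + √(L² − r² sin²θ), so v = −rω sinθ·[1 + r cosθ/√(L² − r² sin²θ)].
With r = 0.0246 m, L = 0.09 m, θ = 160.8°: √(L² − r² sin²θ) = 0.089636 m.
v = −0.0246·194.9·0.32887·[1 + 0.0246·-0.94438/0.089636] = -1.1682 m/s.
|v| = 1.1682 m/s.

1.17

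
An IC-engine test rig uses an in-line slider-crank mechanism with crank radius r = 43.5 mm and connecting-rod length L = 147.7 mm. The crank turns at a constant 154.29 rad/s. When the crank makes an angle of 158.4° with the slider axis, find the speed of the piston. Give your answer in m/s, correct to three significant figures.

1.79

ω = 154.3 rad/s
For an in-line slider-crank, x = r cosθ + √(L² − r² sin²θ), so v = −rω sinθ·[1 + r cosθ/√(L² − r² sin²θ)].
With r = 0.0435 m, L = 0.1477 m, θ = 158.4°: √(L² − r² sin²θ) = 0.14683 m.
v = −0.0435·154.3·0.36812·[1 + 0.0435·-0.92978/0.14683] = -1.7901 m/s.
|v| = 1.7901 m/s.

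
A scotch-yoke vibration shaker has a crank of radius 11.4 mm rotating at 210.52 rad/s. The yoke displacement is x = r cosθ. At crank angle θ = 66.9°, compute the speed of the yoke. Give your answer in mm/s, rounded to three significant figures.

2210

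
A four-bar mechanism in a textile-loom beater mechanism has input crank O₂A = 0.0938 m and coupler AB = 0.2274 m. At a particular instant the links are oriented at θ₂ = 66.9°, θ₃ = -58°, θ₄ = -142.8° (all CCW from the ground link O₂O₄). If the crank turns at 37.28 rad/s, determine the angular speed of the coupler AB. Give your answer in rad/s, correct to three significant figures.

ω₂ = 37.28 rad/s
Differentiating the loop-closure r₂e^{iθ₂}+r₃e^{iθ₃}=r₁+r₄e^{iθ₄} gives r₂ω₂e^{iθ₂}+r₃ω₃e^{iθ₃}=r₄ω₄e^{iθ₄}.
Eliminating the other unknown: ω₃ = r₂ω₂ sin(θ₄−θ₂) / [r₃ sin(θ₃−θ₄)].
Numerator sine = +0.49546; denominator sine = +0.99588.
Result = 0.0938·37.28·(+0.49546) / (0.2274·(+0.99588)) = +7.6504 rad/s; magnitude 7.6504 rad/s.

7.65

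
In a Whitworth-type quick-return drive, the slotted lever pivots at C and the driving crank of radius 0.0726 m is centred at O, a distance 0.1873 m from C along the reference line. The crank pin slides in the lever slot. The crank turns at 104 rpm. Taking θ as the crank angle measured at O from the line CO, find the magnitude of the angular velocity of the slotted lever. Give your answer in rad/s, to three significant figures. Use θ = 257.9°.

0.761

ω = 10.89 rad/s (from 104 rpm).
Crank pin A relative to C: A = (d + r cosθ, r sinθ); lever angle φ = atan2(r sinθ, d + r cosθ).
Differentiating tanφ: φ̇ = rω(d cosθ + r)/(d² + r² + 2dr cosθ).
d² + r² + 2dr cosθ = |CA|² = 0.0346513 m²;  d cosθ + r = +0.033338 m.
|ω_lever| = |0.0726·10.89·+0.033338| / 0.0346513 = 0.76072 rad/s.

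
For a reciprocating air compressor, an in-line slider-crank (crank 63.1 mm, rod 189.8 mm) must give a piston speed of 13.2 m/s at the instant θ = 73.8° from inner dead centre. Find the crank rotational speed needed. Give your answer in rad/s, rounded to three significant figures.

198

For an in-line slider-crank, |v_piston| = rω|sinθ|·[1 + r cosθ/√(L² − r² sin²θ)].
With r = 0.0631 m, L = 0.1898 m, θ = 73.8°: the bracketed kinematic factor |dx/dθ| = 0.066525 m.
ω = v/|dx/dθ| = 13.2/0.066525 = 198.42 rad/s.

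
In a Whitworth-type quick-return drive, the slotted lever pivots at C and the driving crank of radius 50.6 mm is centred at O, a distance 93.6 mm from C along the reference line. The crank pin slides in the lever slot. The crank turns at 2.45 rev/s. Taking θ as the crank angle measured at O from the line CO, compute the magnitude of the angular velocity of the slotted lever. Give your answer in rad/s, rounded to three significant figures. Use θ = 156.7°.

ω = 15.39 rad/s (from 2.45 rev/s).
Crank pin A relative to C: A = (d + r cosθ, r sinθ); lever angle φ = atan2(r sinθ, d + r cosθ).
Differentiating tanφ: φ̇ = rω(d cosθ + r)/(d² + r² + 2dr cosθ).
d² + r² + 2dr cosθ = |CA|² = 0.0026215 m²;  d cosθ + r = -0.035367 m.
|ω_lever| = |0.0506·15.39·-0.035367| / 0.0026215 = 10.508 rad/s.

10.5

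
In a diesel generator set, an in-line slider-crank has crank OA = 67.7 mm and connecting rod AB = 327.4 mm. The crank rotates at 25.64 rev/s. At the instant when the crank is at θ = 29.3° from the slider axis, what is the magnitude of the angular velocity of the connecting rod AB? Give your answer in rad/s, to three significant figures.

29.2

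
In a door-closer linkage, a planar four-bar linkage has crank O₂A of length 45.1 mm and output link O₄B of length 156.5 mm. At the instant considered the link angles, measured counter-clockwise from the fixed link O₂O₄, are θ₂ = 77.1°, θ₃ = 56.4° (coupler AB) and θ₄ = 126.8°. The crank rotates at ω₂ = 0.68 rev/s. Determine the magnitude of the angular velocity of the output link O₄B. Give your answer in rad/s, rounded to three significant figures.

0.462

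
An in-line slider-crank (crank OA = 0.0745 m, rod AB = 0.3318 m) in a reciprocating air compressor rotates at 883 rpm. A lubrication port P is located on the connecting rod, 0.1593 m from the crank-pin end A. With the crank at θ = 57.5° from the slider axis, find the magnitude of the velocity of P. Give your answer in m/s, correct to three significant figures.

6.45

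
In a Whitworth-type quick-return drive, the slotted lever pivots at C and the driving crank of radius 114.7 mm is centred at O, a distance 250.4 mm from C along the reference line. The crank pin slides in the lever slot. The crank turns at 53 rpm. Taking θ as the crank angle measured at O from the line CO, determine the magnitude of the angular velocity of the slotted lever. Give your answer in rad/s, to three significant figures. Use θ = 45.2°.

ω = 5.55 rad/s (from 53 rpm).
Crank pin A relative to C: A = (d + r cosθ, r sinθ); lever angle φ = atan2(r sinθ, d + r cosθ).
Differentiating tanφ: φ̇ = rω(d cosθ + r)/(d² + r² + 2dr cosθ).
d² + r² + 2dr cosθ = |CA|² = 0.116332 m²;  d cosθ + r = +0.29114 m.
|ω_lever| = |0.1147·5.55·+0.29114| / 0.116332 = 1.5932 rad/s.

1.59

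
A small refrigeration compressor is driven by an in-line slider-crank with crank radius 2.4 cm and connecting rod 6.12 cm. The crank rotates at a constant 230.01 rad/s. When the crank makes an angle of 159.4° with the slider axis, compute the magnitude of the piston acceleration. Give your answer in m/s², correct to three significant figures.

802

ω = 230 rad/s
x(θ) = r cosθ + √(L² − r² sin²θ); with ω constant, a = ω²·d²x/dθ².
d²x/dθ² = −r cosθ − r²(cos2θ)/√u − r⁴ sin²2θ/(4u^{3/2}),  u = L² − r² sin²θ = 0.00367414 m².
Substituting r = 0.024 m, L = 0.0612 m, θ = 159.4°: d²x/dθ² = +0.015154 m.
a = ω²·d²x/dθ² = (230)²·(+0.015154) = +801.71 m/s²;  |a| = 801.71 m/s².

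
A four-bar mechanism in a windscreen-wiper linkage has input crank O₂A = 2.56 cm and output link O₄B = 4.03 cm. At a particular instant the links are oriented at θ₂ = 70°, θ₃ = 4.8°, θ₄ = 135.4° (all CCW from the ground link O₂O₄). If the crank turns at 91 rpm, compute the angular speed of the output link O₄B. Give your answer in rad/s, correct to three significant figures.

7.24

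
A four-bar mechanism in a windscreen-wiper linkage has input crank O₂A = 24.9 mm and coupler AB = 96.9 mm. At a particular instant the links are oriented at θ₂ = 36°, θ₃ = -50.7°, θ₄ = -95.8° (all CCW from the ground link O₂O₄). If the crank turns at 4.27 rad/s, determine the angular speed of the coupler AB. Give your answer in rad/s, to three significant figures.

ω₂ = 4.27 rad/s
Differentiating the loop-closure r₂e^{iθ₂}+r₃e^{iθ₃}=r₁+r₄e^{iθ₄} gives r₂ω₂e^{iθ₂}+r₃ω₃e^{iθ₃}=r₄ω₄e^{iθ₄}.
Eliminating the other unknown: ω₃ = r₂ω₂ sin(θ₄−θ₂) / [r₃ sin(θ₃−θ₄)].
Numerator sine = -0.74548; denominator sine = +0.70834.
Result = 0.0249·4.27·(-0.74548) / (0.0969·(+0.70834)) = -1.1548 rad/s; magnitude 1.1548 rad/s.

1.15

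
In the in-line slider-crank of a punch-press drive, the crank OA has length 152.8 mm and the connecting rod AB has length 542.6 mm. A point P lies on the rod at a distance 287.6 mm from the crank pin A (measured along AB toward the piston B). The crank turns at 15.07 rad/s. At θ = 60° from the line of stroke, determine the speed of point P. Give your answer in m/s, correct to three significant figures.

ω = 15.07 rad/s.  Crank-pin speed |V_A| = rω = 2.3027 m/s, perpendicular to OA.
Rod angle: sinφ = −(r/L) sinθ ⇒ φ = -14.116°; ω_rod = −rω cosθ/√(L²−r²sin²θ) = -2.188 rad/s.
V_P = V_A + ω_rod × AP, with AP = 0.2876 m along the rod.
Components: V_Px = −rω sinθ − a·ω_rod·sinφ = -2.1477 m/s;  V_Py = rω cosθ + a·ω_rod·cosφ = +0.54109 m/s.
|V_P| = √(V_Px² + V_Py²) = 2.2148 m/s.

2.21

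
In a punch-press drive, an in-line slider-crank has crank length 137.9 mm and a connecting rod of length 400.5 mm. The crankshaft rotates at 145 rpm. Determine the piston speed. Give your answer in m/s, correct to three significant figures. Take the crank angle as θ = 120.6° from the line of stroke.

ω = 2π·145/60 = 15.18 rad/s
For an in-line slider-crank, x = r cosθ + √(L² − r² sin²θ), so v = −rω sinθ·[1 + r cosθ/√(L² − r² sin²θ)].
With r = 0.1379 m, L = 0.4005 m, θ = 120.6°: √(L² − r² sin²θ) = 0.38251 m.
v = −0.1379·15.18·0.86074·[1 + 0.1379·-0.50904/0.38251] = -1.4716 m/s.
|v| = 1.4716 m/s.

1.47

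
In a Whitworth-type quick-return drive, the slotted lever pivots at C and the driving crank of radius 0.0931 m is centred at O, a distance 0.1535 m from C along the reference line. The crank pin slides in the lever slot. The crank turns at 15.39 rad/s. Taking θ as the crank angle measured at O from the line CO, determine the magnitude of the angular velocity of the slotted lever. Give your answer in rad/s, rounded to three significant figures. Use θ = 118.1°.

ω = 15.39 rad/s
Crank pin A relative to C: A = (d + r cosθ, r sinθ); lever angle φ = atan2(r sinθ, d + r cosθ).
Differentiating tanφ: φ̇ = rω(d cosθ + r)/(d² + r² + 2dr cosθ).
d² + r² + 2dr cosθ = |CA|² = 0.0187675 m²;  d cosθ + r = +0.0208 m.
|ω_lever| = |0.0931·15.39·+0.0208| / 0.0187675 = 1.588 rad/s.

1.59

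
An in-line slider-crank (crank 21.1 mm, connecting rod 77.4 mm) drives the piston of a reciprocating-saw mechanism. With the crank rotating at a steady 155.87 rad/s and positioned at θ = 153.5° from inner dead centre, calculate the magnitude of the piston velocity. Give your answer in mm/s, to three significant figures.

1110

ω = 155.9 rad/s
For an in-line slider-crank, x = r cosθ + √(L² − r² sin²θ), so v = −rω sinθ·[1 + r cosθ/√(L² − r² sin²θ)].
With r = 0.0211 m, L = 0.0774 m, θ = 153.5°: √(L² − r² sin²θ) = 0.076825 m.
v = −0.0211·155.9·0.44620·[1 + 0.0211·-0.89493/0.076825] = -1.1068 m/s.
|v| = 1.1068 m/s = 1106.8 mm/s.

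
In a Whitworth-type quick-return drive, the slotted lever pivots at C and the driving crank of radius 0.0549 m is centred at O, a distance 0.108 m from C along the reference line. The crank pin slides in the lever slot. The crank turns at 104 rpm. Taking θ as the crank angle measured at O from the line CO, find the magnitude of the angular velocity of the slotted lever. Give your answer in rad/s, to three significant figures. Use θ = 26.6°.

ω = 10.89 rad/s (from 104 rpm).
Crank pin A relative to C: A = (d + r cosθ, r sinθ); lever angle φ = atan2(r sinθ, d + r cosθ).
Differentiating tanφ: φ̇ = rω(d cosθ + r)/(d² + r² + 2dr cosθ).
d² + r² + 2dr cosθ = |CA|² = 0.0252812 m²;  d cosθ + r = +0.15147 m.
|ω_lever| = |0.0549·10.89·+0.15147| / 0.0252812 = 3.5823 rad/s.

3.58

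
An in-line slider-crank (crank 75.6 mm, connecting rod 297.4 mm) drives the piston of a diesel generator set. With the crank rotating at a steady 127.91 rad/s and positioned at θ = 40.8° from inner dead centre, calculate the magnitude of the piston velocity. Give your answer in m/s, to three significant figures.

ω = 127.9 rad/s
For an in-line slider-crank, x = r cosθ + √(L² − r² sin²θ), so v = −rω sinθ·[1 + r cosθ/√(L² − r² sin²θ)].
With r = 0.0756 m, L = 0.2974 m, θ = 40.8°: √(L² − r² sin²θ) = 0.29327 m.
v = −0.0756·127.9·0.65342·[1 + 0.0756·0.75700/0.29327] = -7.5516 m/s.
|v| = 7.5516 m/s.

7.55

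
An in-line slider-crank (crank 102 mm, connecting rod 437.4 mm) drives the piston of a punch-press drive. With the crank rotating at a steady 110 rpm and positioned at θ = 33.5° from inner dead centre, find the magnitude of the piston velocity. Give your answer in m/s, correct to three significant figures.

0.776

ω = 2π·110/60 = 11.52 rad/s
For an in-line slider-crank, x = r cosθ + √(L² − r² sin²θ), so v = −rω sinθ·[1 + r cosθ/√(L² − r² sin²θ)].
With r = 0.102 m, L = 0.4374 m, θ = 33.5°: √(L² − r² sin²θ) = 0.43376 m.
v = −0.102·11.52·0.55194·[1 + 0.102·0.83389/0.43376] = -0.77567 m/s.
|v| = 0.77567 m/s.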